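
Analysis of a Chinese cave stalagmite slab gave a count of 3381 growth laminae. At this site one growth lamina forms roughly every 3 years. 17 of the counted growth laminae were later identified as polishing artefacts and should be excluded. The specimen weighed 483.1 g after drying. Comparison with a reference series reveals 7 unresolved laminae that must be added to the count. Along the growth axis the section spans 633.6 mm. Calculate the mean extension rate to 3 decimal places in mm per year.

0.063 mm per year

True growth lamina count = 3381 − 17 + 7 = 3371.
Multiplying by 3 years per growth lamina: 3371 × 3 = 10113 years.
633.6 mm over 10113 years gives 633.6 / 10113 ≈ 0.063 mm per year.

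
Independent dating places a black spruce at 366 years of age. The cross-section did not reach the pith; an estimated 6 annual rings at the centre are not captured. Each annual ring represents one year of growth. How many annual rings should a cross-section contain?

360 annual rings

At one annual ring per year, 366 years correspond to 366 annual rings.
Subtracting the 6 annual rings not captured gives 366 − 6 = 360 annual rings in the record.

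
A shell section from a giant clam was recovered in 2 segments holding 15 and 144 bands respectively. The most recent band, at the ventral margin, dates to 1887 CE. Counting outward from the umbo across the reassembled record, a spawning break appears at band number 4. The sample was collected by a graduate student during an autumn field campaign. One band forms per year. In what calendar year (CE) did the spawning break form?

Total bands = 15 + 144 = 159.
159 − 4 = 155 bands lie beyond the spawning break toward the ventral margin.
1887 − 155 = 1732 CE.

1732 CE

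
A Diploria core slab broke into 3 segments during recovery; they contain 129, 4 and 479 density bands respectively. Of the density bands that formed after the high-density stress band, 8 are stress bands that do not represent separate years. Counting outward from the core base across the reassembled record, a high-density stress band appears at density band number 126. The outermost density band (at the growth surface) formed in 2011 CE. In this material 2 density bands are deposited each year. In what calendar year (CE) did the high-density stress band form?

1772 CE

Total density bands = 129 + 4 + 479 = 612.
612 − 126 = 486 density bands lie beyond the high-density stress band toward the growth surface.
Excluding 8 false density bands: 486 − 8 = 478.
With 2 density bands per year, 478 / 2 = 239 years.
The density band at the growth surface is 2011 CE, so the high-density stress band dates to 2011 − 239 = 1772 CE.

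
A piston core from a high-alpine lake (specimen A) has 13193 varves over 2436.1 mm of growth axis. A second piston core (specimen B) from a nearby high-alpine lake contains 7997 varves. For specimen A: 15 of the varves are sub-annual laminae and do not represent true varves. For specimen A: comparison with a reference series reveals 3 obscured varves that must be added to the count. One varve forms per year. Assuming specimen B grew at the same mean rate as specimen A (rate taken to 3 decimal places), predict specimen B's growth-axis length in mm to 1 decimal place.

1479.4 mm

Specimen A: adjusted count: 13193 − 15 + 3 = 13181 varves.
A: 2436.1 mm over 13181 years gives 2436.1 / 13181 ≈ 0.185 mm/year.
Length of B = 0.185 × 7997 = 1479.4 mm.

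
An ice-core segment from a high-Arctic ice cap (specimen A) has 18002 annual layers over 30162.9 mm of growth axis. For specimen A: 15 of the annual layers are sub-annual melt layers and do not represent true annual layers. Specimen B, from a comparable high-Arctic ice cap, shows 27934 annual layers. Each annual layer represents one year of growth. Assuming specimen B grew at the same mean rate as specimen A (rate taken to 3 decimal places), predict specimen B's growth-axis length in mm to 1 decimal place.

Specimen A: adjusted count: 18002 − 15 = 17987 annual layers.
A: 30162.9 mm over 17987 years gives 30162.9 / 17987 ≈ 1.677 mm/yr.
For B, 1.677 mm/year × 27934 years = 46845.3 mm.

46845.3 mm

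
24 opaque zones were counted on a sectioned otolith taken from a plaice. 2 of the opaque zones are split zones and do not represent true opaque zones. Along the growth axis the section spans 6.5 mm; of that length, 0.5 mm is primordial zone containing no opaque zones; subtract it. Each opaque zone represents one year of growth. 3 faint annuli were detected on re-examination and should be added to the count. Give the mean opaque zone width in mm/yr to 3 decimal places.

0.240 mm/yr

Adjusted count: 24 − 2 + 3 = 25 opaque zones.
Removing the 0.5 mm offcut leaves 6.5 − 0.5 = 6.0 mm.
Extension rate ≈ 6.0 / 25 = 0.240 mm/yr.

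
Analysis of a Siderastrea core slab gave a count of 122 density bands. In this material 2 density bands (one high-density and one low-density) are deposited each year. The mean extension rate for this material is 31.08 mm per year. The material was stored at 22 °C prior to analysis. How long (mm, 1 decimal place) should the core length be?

With 2 density bands per year, 122 / 2 = 61 years.
Predicted length = 31.08 mm/year × 61 years = 1895.9 mm.

1895.9 mm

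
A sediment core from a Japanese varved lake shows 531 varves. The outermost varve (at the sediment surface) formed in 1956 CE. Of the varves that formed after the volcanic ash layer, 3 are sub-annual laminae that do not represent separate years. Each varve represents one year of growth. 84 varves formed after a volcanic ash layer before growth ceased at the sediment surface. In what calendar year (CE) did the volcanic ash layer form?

There are 84 varves younger than the volcanic ash layer.
84 − 3 false = 81 true varves after the volcanic ash layer.
The varve at the sediment surface is 1956 CE, so the volcanic ash layer dates to 1956 − 81 = 1875 CE.

1875 CE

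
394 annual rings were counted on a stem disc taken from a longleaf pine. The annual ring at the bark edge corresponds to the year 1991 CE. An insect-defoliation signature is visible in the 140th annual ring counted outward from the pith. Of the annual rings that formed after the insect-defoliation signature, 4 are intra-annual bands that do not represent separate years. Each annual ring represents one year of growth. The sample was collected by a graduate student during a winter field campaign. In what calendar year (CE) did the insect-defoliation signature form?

The insect-defoliation signature sits at annual ring 140 from the pith, so 394 − 140 = 254 annual rings formed after it.
Removing the 4 false annual rings leaves 254 − 4 = 250 true annual rings beyond the insect-defoliation signature.
The annual ring at the bark edge is 1991 CE, so the insect-defoliation signature dates to 1991 − 250 = 1741 CE.

1741 CE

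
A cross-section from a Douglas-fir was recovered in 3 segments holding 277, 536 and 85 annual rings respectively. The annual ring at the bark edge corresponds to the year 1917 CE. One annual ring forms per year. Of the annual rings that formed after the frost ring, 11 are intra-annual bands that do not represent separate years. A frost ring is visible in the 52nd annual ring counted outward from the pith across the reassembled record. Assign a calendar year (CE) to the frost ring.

Total annual rings = 277 + 536 + 85 = 898.
The frost ring sits at annual ring 52 from the pith, so 898 − 52 = 846 annual rings formed after it.
846 − 11 false = 835 true annual rings after the frost ring.
1917 − 835 = 1082 CE.

1082 CE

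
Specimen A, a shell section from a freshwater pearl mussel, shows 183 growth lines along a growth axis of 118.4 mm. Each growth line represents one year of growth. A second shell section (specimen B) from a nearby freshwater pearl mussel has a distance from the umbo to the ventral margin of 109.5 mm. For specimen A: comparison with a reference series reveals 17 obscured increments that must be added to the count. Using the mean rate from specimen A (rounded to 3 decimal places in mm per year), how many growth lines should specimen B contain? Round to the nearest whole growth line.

Specimen A: correcting the raw count gives 183 + 17 = 200 true growth lines.
A: Mean rate = 118.4 mm / 200 years ≈ 0.592 mm per year.
B spans 109.5 / 0.592 = 184.97 years ≈ 185 growth lines.

185 growth lines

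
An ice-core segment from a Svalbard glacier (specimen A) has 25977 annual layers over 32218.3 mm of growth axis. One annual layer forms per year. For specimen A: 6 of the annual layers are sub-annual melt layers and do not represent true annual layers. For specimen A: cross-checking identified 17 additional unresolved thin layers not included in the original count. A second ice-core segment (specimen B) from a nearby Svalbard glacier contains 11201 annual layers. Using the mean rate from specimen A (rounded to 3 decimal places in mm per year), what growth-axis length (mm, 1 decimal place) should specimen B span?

13889.2 mm

Specimen A: correcting the raw count gives 25977 − 6 + 17 = 25988 true annual layers.
A: Extension rate ≈ 32218.3 / 25988 = 1.240 mm/year.
For B, 1.240 mm/year × 11201 years = 13889.2 mm.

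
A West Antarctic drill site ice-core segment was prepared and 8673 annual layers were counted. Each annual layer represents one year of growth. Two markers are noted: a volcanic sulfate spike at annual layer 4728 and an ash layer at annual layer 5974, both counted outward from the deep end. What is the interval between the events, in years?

1246 years

Separation: 5974 − 4728 = 1246 annual layers.
That is 1246 years at one annual layer per year.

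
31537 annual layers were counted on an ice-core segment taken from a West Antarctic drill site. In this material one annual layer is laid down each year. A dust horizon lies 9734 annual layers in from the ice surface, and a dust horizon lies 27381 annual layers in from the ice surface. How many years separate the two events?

17647 years

27381 − 9734 = 17647 annual layers lie between the two events.
One annual layer per year makes the interval 17647 years.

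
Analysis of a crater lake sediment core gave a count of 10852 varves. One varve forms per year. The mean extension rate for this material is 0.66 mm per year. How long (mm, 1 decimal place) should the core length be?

The record spans 10852 years at 0.66 mm per year.
Length ≈ 0.66 × 10852 = 7162.3 mm.

7162.3 mm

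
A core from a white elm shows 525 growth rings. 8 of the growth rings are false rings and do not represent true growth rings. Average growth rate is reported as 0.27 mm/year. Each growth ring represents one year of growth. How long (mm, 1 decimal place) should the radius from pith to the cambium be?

139.6 mm

After corrections the count is 525 − 8 = 517 growth rings.
517 years at 0.27 mm/year gives 0.27 × 517 = 139.6 mm.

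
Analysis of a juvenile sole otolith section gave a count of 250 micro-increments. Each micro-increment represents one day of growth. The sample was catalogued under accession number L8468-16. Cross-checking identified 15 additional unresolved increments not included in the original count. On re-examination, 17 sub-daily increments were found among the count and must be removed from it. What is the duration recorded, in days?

After corrections the count is 250 − 17 + 15 = 248 micro-increments.
With a one-to-one micro-increment periodicity this is 248 days.

248 days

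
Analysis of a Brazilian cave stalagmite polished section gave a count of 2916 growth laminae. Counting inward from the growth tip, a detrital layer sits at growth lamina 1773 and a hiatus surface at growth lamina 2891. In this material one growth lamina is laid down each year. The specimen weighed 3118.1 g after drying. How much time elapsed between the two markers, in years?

The two markers are separated by 2891 − 1773 = 1118 growth laminae.
That is 1118 years at one growth lamina per year.

1118 years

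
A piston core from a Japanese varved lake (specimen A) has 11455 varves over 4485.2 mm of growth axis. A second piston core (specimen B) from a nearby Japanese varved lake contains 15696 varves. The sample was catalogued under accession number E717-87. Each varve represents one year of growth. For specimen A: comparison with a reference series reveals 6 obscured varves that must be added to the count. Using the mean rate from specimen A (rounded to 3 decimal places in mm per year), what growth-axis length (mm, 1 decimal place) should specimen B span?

6137.1 mm

Specimen A: true varve count = 11455 + 6 = 11461.
A: 4485.2 mm over 11461 years gives 4485.2 / 11461 ≈ 0.391 mm/year.
Length of B = 0.391 × 15696 = 6137.1 mm.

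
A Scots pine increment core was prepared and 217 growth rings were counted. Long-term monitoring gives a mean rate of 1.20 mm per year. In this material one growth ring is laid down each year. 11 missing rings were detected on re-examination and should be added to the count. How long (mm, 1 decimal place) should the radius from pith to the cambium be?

273.6 mm

Adjusted count: 217 + 11 = 228 growth rings.
228 years at 1.20 mm/year gives 1.20 × 228 = 273.6 mm.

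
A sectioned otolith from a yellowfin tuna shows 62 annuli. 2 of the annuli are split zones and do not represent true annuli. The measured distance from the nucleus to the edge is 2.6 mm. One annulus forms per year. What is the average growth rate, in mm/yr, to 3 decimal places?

0.043 mm/yr

True annulus count = 62 − 2 = 60.
2.6 mm over 60 years gives 2.6 / 60 ≈ 0.043 mm/yr.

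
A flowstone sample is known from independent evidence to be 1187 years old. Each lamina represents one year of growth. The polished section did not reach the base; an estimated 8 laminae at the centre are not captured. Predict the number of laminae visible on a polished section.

1179 laminae

One lamina per year gives 1187 laminae over 1187 years.
Subtracting the 8 laminae not captured gives 1187 − 8 = 1179 laminae in the record.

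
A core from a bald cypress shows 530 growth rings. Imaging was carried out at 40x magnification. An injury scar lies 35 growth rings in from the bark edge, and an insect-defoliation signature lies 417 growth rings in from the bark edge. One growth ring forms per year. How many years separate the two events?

417 − 35 = 382 growth rings lie between the two events.
One growth ring per year makes the interval 382 years.

382 years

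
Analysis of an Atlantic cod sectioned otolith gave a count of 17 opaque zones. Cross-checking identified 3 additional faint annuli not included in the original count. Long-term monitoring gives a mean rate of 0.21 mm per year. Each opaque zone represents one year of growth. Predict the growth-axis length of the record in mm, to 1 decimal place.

4.2 mm

Correcting the raw count gives 17 + 3 = 20 true opaque zones.
Predicted length = 0.21 mm/year × 20 years = 4.2 mm.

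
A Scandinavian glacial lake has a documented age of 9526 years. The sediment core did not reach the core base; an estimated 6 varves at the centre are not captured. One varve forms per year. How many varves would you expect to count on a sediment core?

9520 varves

One varve per year gives 9526 varves over 9526 years.
9526 − 6 missed = 9520 varves expected in the prepared section.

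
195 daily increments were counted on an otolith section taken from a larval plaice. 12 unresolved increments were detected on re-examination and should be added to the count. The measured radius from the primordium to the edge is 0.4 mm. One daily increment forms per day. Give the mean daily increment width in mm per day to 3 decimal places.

Adjusted count: 195 + 12 = 207 daily increments.
0.4 mm over 207 days gives 0.4 / 207 ≈ 0.002 mm per day.

0.002 mm per day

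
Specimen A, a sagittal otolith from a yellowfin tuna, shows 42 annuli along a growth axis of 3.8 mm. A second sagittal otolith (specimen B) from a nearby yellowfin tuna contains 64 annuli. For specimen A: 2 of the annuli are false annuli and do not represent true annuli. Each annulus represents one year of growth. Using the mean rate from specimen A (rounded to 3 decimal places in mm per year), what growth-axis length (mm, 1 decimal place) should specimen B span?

Specimen A: true annulus count = 42 − 2 = 40.
A: Mean rate = 3.8 mm / 40 years ≈ 0.095 mm per year.
B's length ≈ 0.095 × 64 = 6.1 mm.

6.1 mm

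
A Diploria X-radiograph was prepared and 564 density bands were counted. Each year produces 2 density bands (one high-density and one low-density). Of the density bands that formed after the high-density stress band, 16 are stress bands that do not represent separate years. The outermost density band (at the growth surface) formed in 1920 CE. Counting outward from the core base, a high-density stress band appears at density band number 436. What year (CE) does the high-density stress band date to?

1864 CE

564 − 436 = 128 density bands lie beyond the high-density stress band toward the growth surface.
128 − 16 false = 112 true density bands after the high-density stress band.
Dividing by 2 density bands per year: 112 / 2 = 56 years.
The density band at the growth surface is 1920 CE, so the high-density stress band dates to 1920 − 56 = 1864 CE.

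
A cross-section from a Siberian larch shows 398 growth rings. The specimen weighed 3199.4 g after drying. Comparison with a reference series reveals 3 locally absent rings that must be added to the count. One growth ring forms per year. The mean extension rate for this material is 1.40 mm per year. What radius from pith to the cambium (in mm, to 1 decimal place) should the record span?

Adjusted count: 398 + 3 = 401 growth rings.
401 years at 1.40 mm/year gives 1.40 × 401 = 561.4 mm.

561.4 mm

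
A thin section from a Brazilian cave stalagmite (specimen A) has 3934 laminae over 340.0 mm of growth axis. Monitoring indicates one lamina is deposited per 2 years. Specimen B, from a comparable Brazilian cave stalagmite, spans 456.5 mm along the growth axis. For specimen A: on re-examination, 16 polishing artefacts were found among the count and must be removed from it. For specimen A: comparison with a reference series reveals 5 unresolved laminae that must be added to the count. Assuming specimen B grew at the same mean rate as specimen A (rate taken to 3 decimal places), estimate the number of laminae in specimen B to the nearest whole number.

5308 laminae

Specimen A: true lamina count = 3934 − 16 + 5 = 3923.
Specimen A: multiplying by 2 years per lamina: 3923 × 2 = 7846 years.
A: Mean rate = 340.0 mm / 7846 years ≈ 0.043 mm/yr.
For B, 456.5 / 0.043 = 10616.28 years; at 2 years per lamina that is 10616.28 / 2 ≈ 5308 laminae.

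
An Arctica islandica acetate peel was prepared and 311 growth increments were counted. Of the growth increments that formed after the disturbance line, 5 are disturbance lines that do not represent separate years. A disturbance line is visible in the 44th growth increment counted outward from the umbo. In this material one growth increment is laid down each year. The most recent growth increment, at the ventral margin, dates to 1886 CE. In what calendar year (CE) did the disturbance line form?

Between growth increment 44 and the ventral margin there are 311 − 44 = 267 growth increments.
267 − 5 false = 262 true growth increments after the disturbance line.
The growth increment at the ventral margin is 1886 CE, so the disturbance line dates to 1886 − 262 = 1624 CE.

1624 CE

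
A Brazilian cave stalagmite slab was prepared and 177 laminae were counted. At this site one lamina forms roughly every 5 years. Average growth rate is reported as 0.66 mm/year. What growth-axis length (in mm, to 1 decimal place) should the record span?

Multiplying by 5 years per lamina: 177 × 5 = 885 years.
Length ≈ 0.66 × 885 = 584.1 mm.

584.1 mm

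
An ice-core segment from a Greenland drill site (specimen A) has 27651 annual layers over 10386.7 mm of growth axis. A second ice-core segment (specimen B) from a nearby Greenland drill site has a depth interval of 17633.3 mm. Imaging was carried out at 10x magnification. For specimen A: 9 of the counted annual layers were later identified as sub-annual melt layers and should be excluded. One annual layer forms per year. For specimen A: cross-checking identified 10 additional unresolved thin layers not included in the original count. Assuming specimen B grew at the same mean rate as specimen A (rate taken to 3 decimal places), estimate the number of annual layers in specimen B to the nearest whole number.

Specimen A: correcting the raw count gives 27651 − 9 + 10 = 27652 true annual layers.
A: Mean rate = 10386.7 mm / 27652 years ≈ 0.376 mm/yr.
B spans 17633.3 / 0.376 = 46897.07 years ≈ 46897 annual layers.

46897 annual layers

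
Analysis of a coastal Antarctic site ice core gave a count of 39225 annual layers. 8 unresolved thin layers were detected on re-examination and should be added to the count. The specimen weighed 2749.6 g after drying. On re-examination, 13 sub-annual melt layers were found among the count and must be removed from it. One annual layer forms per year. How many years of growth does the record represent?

39220 years

Correcting the raw count gives 39225 − 13 + 8 = 39220 true annual layers.
One annual layer per year makes the duration 39220 years.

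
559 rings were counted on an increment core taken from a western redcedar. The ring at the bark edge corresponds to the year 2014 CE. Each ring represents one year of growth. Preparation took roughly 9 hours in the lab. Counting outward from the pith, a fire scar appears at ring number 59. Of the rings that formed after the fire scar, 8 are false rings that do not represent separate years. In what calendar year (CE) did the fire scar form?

1522 CE

The fire scar sits at ring 59 from the pith, so 559 − 59 = 500 rings formed after it.
500 − 8 false = 492 true rings after the fire scar.
Counting back 492 years from 2014 CE places the fire scar in 2014 − 492 = 1522 CE.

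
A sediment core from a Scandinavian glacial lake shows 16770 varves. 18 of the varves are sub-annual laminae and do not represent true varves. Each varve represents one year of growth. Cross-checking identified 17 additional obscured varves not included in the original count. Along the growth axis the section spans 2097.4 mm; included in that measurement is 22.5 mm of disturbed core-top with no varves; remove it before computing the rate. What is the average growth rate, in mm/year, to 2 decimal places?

0.12 mm/year

After corrections the count is 16770 − 18 + 17 = 16769 varves.
The growth record spans 2097.4 − 22.5 = 2074.9 mm.
Mean rate = 2074.9 mm / 16769 years ≈ 0.12 mm/year.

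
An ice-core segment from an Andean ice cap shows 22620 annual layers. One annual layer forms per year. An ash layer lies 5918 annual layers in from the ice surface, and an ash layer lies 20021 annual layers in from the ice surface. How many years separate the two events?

20021 − 5918 = 14103 annual layers lie between the two events.
That is 14103 years at one annual layer per year.

14103 yr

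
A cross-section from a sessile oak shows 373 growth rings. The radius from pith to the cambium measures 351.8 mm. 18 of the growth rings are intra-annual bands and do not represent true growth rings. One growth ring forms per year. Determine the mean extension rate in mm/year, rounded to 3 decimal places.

0.991 mm/year

Correcting the raw count gives 373 − 18 = 355 true growth rings.
351.8 mm over 355 years gives 351.8 / 355 ≈ 0.991 mm/year.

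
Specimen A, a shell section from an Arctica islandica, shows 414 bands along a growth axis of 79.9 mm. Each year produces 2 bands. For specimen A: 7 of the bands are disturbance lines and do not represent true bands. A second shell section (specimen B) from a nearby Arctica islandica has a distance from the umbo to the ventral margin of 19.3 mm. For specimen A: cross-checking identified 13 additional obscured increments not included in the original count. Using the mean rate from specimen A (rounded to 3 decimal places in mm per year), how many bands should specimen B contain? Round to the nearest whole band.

Specimen A: after corrections the count is 414 − 7 + 13 = 420 bands.
Specimen A: dividing by 2 bands per year: 420 / 2 = 210 years.
A: Mean rate = 79.9 mm / 210 years ≈ 0.380 mm/yr.
For B, 19.3 / 0.380 = 50.79 years; at 2 bands per year that is 50.79 × 2 ≈ 102 bands.

102 bands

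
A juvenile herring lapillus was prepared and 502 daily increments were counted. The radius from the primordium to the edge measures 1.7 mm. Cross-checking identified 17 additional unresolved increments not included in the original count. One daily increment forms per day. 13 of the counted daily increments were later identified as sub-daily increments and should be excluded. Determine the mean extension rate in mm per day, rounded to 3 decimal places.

0.003 mm per day

True daily increment count = 502 − 13 + 17 = 506.
Extension rate ≈ 1.7 / 506 = 0.003 mm per day.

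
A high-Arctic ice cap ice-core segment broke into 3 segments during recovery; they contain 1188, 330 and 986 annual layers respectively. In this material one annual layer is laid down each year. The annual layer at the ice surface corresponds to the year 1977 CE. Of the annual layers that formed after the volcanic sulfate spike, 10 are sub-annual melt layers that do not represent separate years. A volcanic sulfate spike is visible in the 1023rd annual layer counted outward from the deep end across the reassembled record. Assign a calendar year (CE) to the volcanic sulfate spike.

506 CE

Total annual layers = 1188 + 330 + 986 = 2504.
Between annual layer 1023 and the ice surface there are 2504 − 1023 = 1481 annual layers.
1481 − 10 false = 1471 true annual layers after the volcanic sulfate spike.
The annual layer at the ice surface is 1977 CE, so the volcanic sulfate spike dates to 1977 − 1471 = 506 CE.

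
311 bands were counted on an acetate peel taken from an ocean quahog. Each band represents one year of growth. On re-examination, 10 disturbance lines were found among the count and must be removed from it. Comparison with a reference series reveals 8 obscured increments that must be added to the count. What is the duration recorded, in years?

309 years

Correcting the raw count gives 311 − 10 + 8 = 309 true bands.
At one band per year, that is 309 years.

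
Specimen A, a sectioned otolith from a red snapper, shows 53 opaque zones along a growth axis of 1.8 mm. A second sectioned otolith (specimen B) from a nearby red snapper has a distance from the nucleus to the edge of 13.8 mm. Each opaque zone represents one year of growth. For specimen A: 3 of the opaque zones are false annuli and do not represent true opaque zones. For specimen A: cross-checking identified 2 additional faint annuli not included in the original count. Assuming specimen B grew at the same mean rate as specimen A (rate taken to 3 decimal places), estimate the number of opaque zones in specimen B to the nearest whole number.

Specimen A: adjusted count: 53 − 3 + 2 = 52 opaque zones.
A: Extension rate ≈ 1.8 / 52 = 0.035 mm/year.
B spans 13.8 / 0.035 = 394.29 years ≈ 394 opaque zones.

394 opaque zones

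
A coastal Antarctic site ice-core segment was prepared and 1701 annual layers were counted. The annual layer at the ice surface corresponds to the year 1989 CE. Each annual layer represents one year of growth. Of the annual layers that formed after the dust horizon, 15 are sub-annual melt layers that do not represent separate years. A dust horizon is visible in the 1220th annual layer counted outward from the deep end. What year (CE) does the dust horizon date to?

1523 CE

The dust horizon sits at annual layer 1220 from the deep end, so 1701 − 1220 = 481 annual layers formed after it.
Excluding 15 false annual layers: 481 − 15 = 466.
Counting back 466 years from 1989 CE places the dust horizon in 1989 − 466 = 1523 CE.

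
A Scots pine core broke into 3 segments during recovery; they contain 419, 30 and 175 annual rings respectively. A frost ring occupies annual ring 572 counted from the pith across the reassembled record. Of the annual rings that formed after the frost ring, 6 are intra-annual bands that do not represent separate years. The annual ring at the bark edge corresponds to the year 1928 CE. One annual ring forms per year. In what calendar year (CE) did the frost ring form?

Total annual rings = 419 + 30 + 175 = 624.
Between annual ring 572 and the bark edge there are 624 − 572 = 52 annual rings.
52 − 6 false = 46 true annual rings after the frost ring.
1928 − 46 = 1882 CE.

1882 CE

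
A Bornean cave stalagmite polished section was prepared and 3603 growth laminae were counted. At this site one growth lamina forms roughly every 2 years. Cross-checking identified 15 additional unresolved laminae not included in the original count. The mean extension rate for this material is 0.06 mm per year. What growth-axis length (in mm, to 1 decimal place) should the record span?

Adjusted count: 3603 + 15 = 3618 growth laminae.
Multiplying by 2 years per growth lamina: 3618 × 2 = 7236 years.
Length ≈ 0.06 × 7236 = 434.2 mm.

434.2 mm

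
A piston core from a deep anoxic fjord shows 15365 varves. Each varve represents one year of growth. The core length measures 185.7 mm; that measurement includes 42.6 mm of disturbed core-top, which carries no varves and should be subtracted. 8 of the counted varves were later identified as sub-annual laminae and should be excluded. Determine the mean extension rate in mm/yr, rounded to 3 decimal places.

Adjusted count: 15365 − 8 = 15357 varves.
The growth record spans 185.7 − 42.6 = 143.1 mm.
143.1 mm over 15357 years gives 143.1 / 15357 ≈ 0.009 mm/yr.

0.009 mm/yr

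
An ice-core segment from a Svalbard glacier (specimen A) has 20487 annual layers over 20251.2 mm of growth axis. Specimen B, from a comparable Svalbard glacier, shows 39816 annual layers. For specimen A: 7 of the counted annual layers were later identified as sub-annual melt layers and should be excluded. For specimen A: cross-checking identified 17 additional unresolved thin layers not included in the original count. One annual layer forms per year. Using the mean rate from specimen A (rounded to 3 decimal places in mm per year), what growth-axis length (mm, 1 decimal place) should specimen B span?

39338.2 mm

Specimen A: correcting the raw count gives 20487 − 7 + 17 = 20497 true annual layers.
A: Mean rate = 20251.2 mm / 20497 years ≈ 0.988 mm/yr.
Length of B = 0.988 × 39816 = 39338.2 mm.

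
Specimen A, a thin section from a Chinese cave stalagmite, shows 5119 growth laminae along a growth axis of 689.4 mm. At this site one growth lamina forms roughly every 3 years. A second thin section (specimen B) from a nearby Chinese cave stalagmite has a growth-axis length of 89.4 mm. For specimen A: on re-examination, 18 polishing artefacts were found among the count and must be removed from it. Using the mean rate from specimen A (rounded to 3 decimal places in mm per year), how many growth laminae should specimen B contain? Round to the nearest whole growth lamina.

662 growth laminae

Specimen A: true growth lamina count = 5119 − 18 = 5101.
Specimen A: 5101 growth laminae at 3 years each span 5101 × 3 = 15303 years.
A: Extension rate ≈ 689.4 / 15303 = 0.045 mm/yr.
B spans 89.4 / 0.045 = 1986.67 years; at 3 years per growth lamina that is 1986.67 / 3 ≈ 662 growth laminae.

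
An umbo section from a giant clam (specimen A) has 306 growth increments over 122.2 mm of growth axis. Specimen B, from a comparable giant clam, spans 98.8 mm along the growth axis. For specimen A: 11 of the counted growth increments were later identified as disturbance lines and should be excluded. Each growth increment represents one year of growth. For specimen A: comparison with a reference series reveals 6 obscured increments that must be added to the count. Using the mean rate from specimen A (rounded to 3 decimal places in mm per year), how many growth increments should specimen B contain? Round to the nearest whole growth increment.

Specimen A: true growth increment count = 306 − 11 + 6 = 301.
A: 122.2 mm over 301 years gives 122.2 / 301 ≈ 0.406 mm per year.
B spans 98.8 / 0.406 = 243.35 years ≈ 243 growth increments.

243 growth increments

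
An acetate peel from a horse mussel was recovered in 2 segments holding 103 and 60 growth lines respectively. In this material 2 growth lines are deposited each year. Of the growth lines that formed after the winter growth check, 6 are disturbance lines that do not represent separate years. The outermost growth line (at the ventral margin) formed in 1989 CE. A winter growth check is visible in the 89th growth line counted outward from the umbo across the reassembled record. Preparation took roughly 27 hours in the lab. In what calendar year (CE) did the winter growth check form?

Total growth lines = 103 + 60 = 163.
Between growth line 89 and the ventral margin there are 163 − 89 = 74 growth lines.
74 − 6 false = 68 true growth lines after the winter growth check.
68 growth lines at 2 per year is 68 / 2 = 34 years.
The growth line at the ventral margin is 1989 CE, so the winter growth check dates to 1989 − 34 = 1955 CE.

1955 CE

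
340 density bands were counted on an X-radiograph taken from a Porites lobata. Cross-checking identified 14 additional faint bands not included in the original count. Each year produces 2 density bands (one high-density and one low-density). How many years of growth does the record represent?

Correcting the raw count gives 340 + 14 = 354 true density bands.
354 density bands at 2 per year is 354 / 2 = 177 years.

177 years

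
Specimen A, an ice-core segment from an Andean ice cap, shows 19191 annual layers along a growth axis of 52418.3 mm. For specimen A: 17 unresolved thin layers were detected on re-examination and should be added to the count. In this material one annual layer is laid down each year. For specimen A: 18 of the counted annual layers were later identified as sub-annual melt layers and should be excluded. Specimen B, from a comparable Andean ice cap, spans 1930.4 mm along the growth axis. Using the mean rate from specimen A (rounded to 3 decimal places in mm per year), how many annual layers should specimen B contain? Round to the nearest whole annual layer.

707 annual layers

Specimen A: after corrections the count is 19191 − 18 + 17 = 19190 annual layers.
A: Extension rate ≈ 52418.3 / 19190 = 2.732 mm/yr.
For B, 1930.4 / 2.732 = 706.59 years ≈ 707 annual layers.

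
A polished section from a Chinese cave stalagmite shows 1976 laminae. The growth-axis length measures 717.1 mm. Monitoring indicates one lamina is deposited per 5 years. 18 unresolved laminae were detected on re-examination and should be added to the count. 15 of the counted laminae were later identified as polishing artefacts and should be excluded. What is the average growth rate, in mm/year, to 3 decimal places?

0.072 mm/year

True lamina count = 1976 − 15 + 18 = 1979.
Multiplying by 5 years per lamina: 1979 × 5 = 9895 years.
Mean rate = 717.1 mm / 9895 years ≈ 0.072 mm/year.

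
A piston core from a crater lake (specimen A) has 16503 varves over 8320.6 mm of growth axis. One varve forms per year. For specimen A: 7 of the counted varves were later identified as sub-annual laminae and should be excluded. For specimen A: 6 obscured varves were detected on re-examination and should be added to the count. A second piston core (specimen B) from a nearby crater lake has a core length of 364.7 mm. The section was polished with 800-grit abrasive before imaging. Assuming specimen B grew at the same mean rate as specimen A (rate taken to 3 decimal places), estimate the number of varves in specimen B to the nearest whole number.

724 varves

Specimen A: true varve count = 16503 − 7 + 6 = 16502.
A: Extension rate ≈ 8320.6 / 16502 = 0.504 mm/yr.
For B, 364.7 / 0.504 = 723.61 years ≈ 724 varves.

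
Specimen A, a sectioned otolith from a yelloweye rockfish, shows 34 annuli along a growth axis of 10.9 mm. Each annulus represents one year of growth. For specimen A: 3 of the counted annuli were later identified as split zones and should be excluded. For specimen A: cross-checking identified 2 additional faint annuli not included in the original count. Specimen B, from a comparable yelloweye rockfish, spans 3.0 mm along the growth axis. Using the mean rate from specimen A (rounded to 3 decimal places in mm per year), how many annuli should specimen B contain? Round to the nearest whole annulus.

Specimen A: adjusted count: 34 − 3 + 2 = 33 annuli.
A: Extension rate ≈ 10.9 / 33 = 0.330 mm/year.
B spans 3.0 / 0.330 = 9.09 years ≈ 9 annuli.

9 annuli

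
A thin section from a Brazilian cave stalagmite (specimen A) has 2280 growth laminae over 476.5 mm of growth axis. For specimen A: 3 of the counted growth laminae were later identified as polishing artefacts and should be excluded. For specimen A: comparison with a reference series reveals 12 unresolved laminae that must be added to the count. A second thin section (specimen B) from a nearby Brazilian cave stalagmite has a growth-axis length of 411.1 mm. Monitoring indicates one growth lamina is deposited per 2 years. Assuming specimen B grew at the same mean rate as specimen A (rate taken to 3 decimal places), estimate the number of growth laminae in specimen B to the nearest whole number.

Specimen A: after corrections the count is 2280 − 3 + 12 = 2289 growth laminae.
Specimen A: 2289 growth laminae at 2 years each span 2289 × 2 = 4578 years.
A: Extension rate ≈ 476.5 / 4578 = 0.104 mm/yr.
For B, 411.1 / 0.104 = 3952.88 years; at 2 years per growth lamina that is 3952.88 / 2 ≈ 1976 growth laminae.

1976 growth laminae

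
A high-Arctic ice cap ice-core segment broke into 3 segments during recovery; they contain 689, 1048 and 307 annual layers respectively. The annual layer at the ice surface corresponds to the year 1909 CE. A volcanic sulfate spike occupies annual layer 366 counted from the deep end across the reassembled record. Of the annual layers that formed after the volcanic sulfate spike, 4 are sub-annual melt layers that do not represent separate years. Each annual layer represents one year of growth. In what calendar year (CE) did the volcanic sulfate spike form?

235 CE

Total annual layers = 689 + 1048 + 307 = 2044.
Between annual layer 366 and the ice surface there are 2044 − 366 = 1678 annual layers.
Removing the 4 false annual layers leaves 1678 − 4 = 1674 true annual layers beyond the volcanic sulfate spike.
Counting back 1674 years from 1909 CE places the volcanic sulfate spike in 1909 − 1674 = 235 CE.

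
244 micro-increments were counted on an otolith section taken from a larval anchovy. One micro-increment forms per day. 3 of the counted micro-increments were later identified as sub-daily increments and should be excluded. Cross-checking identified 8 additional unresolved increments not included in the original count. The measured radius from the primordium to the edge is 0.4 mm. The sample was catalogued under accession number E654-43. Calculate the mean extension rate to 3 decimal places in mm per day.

After corrections the count is 244 − 3 + 8 = 249 micro-increments.
0.4 mm over 249 days gives 0.4 / 249 ≈ 0.002 mm per day.

0.002 mm per day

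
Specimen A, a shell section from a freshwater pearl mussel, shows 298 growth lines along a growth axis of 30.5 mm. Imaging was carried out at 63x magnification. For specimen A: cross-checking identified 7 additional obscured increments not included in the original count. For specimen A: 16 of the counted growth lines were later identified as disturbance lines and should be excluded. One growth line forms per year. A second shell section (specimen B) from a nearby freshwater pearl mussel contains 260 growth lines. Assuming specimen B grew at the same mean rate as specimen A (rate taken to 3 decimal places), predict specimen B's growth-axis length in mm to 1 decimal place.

Specimen A: true growth line count = 298 − 16 + 7 = 289.
A: Extension rate ≈ 30.5 / 289 = 0.106 mm/yr.
For B, 0.106 mm/year × 260 years = 27.6 mm.

27.6 mm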